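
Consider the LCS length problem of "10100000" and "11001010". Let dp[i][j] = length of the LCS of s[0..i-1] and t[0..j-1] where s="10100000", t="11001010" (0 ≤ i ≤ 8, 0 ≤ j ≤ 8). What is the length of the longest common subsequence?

   ''  1  1  0  0  1  0  1  0
''  0  0  0  0  0  0  0  0  0
 1  0  1  1  1  1  1  1  1  1
 0  0  1  1  2  2  2  2  2  2
 1  0  1  2  2  2  3  3  3  3
 0  0  1  2  3  3  3  4  4  4
 0  0  1  2  3  4  4  4  4  5
 0  0  1  2  3  4  4  5  5  5
 0  0  1  2  3  4  4  5  5  6
 0  0  1  2  3  4  4  5  5  6

6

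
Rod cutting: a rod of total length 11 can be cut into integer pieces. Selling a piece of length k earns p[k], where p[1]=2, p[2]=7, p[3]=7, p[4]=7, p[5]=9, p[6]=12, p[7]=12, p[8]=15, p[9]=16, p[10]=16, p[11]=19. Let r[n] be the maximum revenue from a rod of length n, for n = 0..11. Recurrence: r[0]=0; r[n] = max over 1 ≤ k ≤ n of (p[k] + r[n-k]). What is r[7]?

23

   n    0    1    2    3    4    5    6    7    8    9   10   11
r[n]    0    2    7    9   14   16   21   23   28   30   35   37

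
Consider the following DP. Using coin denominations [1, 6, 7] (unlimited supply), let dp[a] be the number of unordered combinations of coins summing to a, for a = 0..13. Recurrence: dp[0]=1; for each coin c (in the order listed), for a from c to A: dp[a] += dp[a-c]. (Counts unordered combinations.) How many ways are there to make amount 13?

5

after  coin     0     1     2     3     4     5     6     7     8     9    10    11    12    13
          1     1     1     1     1     1     1     1     1     1     1     1     1     1     1
          6     1     1     1     1     1     1     2     2     2     2     2     2     3     3
          7     1     1     1     1     1     1     2     3     3     3     3     3     4     5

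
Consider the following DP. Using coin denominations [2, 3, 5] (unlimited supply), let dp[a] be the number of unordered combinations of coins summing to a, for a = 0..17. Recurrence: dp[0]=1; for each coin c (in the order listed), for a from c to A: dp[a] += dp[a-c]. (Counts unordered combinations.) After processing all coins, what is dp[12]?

5

after  coin     0     1     2     3     4     5     6     7     8     9    10    11    12    13    14    15    16    17
          2     1     0     1     0     1     0     1     0     1     0     1     0     1     0     1     0     1     0
          3     1     0     1     1     1     1     2     1     2     2     2     2     3     2     3     3     3     3
          5     1     0     1     1     1     2     2     2     3     3     4     4     5     5     6     7     7     8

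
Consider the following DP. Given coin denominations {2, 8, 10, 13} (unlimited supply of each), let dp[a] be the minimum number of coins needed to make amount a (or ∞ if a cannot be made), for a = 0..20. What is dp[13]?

1

 a  0  1  2  3  4  5  6  7  8  9 10 11 12 13 14 15 16 17 18 19 20
dp  0  -  1  -  2  -  3  -  1  -  1  -  2  1  3  2  2  3  2  4  2
(- denotes ∞ / unreachable)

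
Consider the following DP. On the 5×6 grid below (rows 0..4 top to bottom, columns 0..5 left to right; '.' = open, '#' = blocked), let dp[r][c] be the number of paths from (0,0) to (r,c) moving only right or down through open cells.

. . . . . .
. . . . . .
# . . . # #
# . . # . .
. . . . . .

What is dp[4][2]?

9

r\c   0   1   2   3   4   5
  0   1   1   1   1   1   1
  1   1   2   3   4   5   6
  2   0   2   5   9   0   0
  3   0   2   7   0   0   0
  4   0   2   9   9   9   9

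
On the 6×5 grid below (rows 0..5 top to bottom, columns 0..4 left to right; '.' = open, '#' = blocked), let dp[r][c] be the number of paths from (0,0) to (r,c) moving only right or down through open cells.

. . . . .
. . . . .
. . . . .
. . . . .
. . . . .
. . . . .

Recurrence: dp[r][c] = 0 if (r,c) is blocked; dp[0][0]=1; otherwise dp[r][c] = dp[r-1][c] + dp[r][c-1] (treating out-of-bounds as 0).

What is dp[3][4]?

r\c   0   1   2   3   4
  0   1   1   1   1   1
  1   1   2   3   4   5
  2   1   3   6  10  15
  3   1   4  10  20  35
  4   1   5  15  35  70
  5   1   6  21  56 126

35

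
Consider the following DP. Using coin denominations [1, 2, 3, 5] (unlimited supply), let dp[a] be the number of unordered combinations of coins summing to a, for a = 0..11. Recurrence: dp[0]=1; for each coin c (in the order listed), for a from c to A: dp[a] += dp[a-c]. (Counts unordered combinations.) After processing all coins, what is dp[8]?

after  coin     0     1     2     3     4     5     6     7     8     9    10    11
          1     1     1     1     1     1     1     1     1     1     1     1     1
          2     1     1     2     2     3     3     4     4     5     5     6     6
          3     1     1     2     3     4     5     7     8    10    12    14    16
          5     1     1     2     3     4     6     8    10    13    16    20    24

13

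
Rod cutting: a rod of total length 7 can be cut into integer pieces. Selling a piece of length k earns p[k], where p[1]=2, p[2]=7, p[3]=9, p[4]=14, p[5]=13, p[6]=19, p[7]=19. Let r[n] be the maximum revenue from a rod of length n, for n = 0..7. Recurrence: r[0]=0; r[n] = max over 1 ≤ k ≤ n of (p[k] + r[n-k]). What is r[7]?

23

   n    0    1    2    3    4    5    6    7
r[n]    0    2    7    9   14   16   21   23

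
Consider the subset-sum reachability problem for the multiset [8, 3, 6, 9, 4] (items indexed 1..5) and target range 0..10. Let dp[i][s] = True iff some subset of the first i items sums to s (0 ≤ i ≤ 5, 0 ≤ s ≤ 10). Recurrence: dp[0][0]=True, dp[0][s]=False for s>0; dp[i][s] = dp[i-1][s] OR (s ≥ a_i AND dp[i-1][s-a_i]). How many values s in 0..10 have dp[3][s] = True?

i\s   0   1   2   3   4   5   6   7   8   9  10
  0   T   F   F   F   F   F   F   F   F   F   F
  1   T   F   F   F   F   F   F   F   T   F   F
  2   T   F   F   T   F   F   F   F   T   F   F
  3   T   F   F   T   F   F   T   F   T   T   F
  4   T   F   F   T   F   F   T   F   T   T   F
  5   T   F   F   T   T   F   T   T   T   T   T

5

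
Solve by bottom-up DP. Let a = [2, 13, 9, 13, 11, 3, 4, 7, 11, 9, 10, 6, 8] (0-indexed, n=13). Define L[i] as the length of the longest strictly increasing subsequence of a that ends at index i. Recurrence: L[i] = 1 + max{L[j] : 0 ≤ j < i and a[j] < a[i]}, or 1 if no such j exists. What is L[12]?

   i    0    1    2    3    4    5    6    7    8    9   10   11   12
a[i]    2   13    9   13   11    3    4    7   11    9   10    6    8
L[i]    1    2    2    3    3    2    3    4    5    5    6    4    5

5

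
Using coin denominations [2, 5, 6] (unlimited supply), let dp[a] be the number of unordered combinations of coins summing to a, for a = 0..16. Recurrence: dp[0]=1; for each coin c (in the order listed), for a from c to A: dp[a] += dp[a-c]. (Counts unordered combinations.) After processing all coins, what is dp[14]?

after  coin     0     1     2     3     4     5     6     7     8     9    10    11    12    13    14    15    16
          2     1     0     1     0     1     0     1     0     1     0     1     0     1     0     1     0     1
          5     1     0     1     0     1     1     1     1     1     1     2     1     2     1     2     2     2
          6     1     0     1     0     1     1     2     1     2     1     3     2     4     2     4     3     5

4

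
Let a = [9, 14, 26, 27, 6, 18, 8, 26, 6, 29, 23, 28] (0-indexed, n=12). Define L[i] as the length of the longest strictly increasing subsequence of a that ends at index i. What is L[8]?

   i    0    1    2    3    4    5    6    7    8    9   10   11
a[i]    9   14   26   27    6   18    8   26    6   29   23   28
L[i]    1    2    3    4    1    3    2    4    1    5    4    5

1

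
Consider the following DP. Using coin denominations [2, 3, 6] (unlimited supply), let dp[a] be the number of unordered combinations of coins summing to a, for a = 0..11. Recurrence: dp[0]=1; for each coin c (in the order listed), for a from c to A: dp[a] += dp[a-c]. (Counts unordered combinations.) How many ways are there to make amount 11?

after  coin     0     1     2     3     4     5     6     7     8     9    10    11
          2     1     0     1     0     1     0     1     0     1     0     1     0
          3     1     0     1     1     1     1     2     1     2     2     2     2
          6     1     0     1     1     1     1     3     1     3     3     3     3

3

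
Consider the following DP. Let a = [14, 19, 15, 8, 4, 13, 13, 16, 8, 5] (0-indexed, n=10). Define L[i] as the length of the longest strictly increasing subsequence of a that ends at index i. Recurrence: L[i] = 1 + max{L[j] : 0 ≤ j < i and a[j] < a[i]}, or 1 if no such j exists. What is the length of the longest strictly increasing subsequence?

3

   i    0    1    2    3    4    5    6    7    8    9
a[i]   14   19   15    8    4   13   13   16    8    5
L[i]    1    2    2    1    1    2    2    3    2    2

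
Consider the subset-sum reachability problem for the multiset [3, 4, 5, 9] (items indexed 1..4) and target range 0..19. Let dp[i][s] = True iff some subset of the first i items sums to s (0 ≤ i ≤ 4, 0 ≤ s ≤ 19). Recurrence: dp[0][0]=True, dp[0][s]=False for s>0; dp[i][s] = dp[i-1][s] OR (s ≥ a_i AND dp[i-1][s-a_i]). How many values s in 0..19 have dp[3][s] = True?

8

i\s   0   1   2   3   4   5   6   7   8   9  10  11  12  13  14  15  16  17  18  19
  0   T   F   F   F   F   F   F   F   F   F   F   F   F   F   F   F   F   F   F   F
  1   T   F   F   T   F   F   F   F   F   F   F   F   F   F   F   F   F   F   F   F
  2   T   F   F   T   T   F   F   T   F   F   F   F   F   F   F   F   F   F   F   F
  3   T   F   F   T   T   T   F   T   T   T   F   F   T   F   F   F   F   F   F   F
  4   T   F   F   T   T   T   F   T   T   T   F   F   T   T   T   F   T   T   T   F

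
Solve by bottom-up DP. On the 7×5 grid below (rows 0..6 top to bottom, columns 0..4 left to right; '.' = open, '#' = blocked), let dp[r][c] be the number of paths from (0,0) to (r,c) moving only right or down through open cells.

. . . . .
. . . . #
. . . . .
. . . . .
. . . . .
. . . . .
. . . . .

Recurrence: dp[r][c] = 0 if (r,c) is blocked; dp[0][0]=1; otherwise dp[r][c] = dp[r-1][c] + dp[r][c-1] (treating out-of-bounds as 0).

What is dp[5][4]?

121

r\c   0   1   2   3   4
  0   1   1   1   1   1
  1   1   2   3   4   0
  2   1   3   6  10  10
  3   1   4  10  20  30
  4   1   5  15  35  65
  5   1   6  21  56 121
  6   1   7  28  84 205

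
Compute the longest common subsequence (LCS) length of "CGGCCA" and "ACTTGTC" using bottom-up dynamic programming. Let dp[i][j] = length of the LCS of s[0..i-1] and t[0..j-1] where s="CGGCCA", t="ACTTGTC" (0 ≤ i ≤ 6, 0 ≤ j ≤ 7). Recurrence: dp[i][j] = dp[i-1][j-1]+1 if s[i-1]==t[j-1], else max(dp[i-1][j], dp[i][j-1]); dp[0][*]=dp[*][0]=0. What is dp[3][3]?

1

   ''  A  C  T  T  G  T  C
''  0  0  0  0  0  0  0  0
 C  0  0  1  1  1  1  1  1
 G  0  0  1  1  1  2  2  2
 G  0  0  1  1  1  2  2  2
 C  0  0  1  1  1  2  2  3
 C  0  0  1  1  1  2  2  3
 A  0  1  1  1  1  2  2  3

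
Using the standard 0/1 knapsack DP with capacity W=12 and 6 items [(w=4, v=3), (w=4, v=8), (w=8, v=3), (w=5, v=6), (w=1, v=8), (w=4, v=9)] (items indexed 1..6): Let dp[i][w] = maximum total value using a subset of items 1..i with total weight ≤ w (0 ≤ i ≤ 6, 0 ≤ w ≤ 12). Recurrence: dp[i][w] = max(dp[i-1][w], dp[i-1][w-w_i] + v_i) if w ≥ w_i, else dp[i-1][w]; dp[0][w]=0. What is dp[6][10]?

i\w   0   1   2   3   4   5   6   7   8   9  10  11  12
  0   0   0   0   0   0   0   0   0   0   0   0   0   0
  1   0   0   0   0   3   3   3   3   3   3   3   3   3
  2   0   0   0   0   8   8   8   8  11  11  11  11  11
  3   0   0   0   0   8   8   8   8  11  11  11  11  11
  4   0   0   0   0   8   8   8   8  11  14  14  14  14
  5   0   8   8   8   8  16  16  16  16  19  22  22  22
  6   0   8   8   8   9  17  17  17  17  25  25  25  25

25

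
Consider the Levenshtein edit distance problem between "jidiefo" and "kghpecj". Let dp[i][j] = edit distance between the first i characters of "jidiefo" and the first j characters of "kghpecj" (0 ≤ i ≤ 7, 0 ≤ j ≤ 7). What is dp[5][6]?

   ''  k  g  h  p  e  c  j
''  0  1  2  3  4  5  6  7
 j  1  1  2  3  4  5  6  6
 i  2  2  2  3  4  5  6  7
 d  3  3  3  3  4  5  6  7
 i  4  4  4  4  4  5  6  7
 e  5  5  5  5  5  4  5  6
 f  6  6  6  6  6  5  5  6
 o  7  7  7  7  7  6  6  6

5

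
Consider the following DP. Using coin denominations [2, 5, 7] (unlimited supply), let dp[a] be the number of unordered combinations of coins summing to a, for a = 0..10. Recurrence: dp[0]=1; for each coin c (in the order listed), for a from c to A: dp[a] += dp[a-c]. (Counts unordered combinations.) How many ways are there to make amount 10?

after  coin     0     1     2     3     4     5     6     7     8     9    10
          2     1     0     1     0     1     0     1     0     1     0     1
          5     1     0     1     0     1     1     1     1     1     1     2
          7     1     0     1     0     1     1     1     2     1     2     2

2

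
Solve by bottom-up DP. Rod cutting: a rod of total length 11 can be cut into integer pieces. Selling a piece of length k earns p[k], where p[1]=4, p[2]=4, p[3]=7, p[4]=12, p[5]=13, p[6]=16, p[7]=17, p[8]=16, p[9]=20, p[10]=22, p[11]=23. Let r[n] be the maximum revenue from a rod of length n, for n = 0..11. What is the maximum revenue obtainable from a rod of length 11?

44

   n    0    1    2    3    4    5    6    7    8    9   10   11
r[n]    0    4    8   12   16   20   24   28   32   36   40   44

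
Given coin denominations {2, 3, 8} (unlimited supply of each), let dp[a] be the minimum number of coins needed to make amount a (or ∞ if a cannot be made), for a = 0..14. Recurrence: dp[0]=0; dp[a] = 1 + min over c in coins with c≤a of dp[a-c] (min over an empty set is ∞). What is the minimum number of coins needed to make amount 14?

 a  0  1  2  3  4  5  6  7  8  9 10 11 12 13 14
dp  0  -  1  1  2  2  2  3  1  3  2  2  3  3  3
(- denotes ∞ / unreachable)

3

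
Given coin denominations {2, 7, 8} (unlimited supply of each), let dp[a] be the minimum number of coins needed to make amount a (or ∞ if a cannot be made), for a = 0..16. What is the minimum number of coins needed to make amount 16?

 a  0  1  2  3  4  5  6  7  8  9 10 11 12 13 14 15 16
dp  0  -  1  -  2  -  3  1  1  2  2  3  3  4  2  2  2
(- denotes ∞ / unreachable)

2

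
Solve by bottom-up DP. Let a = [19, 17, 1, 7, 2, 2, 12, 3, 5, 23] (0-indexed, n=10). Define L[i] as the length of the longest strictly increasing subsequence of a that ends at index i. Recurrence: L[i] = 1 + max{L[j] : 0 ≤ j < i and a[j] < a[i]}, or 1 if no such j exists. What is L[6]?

3

   i    0    1    2    3    4    5    6    7    8    9
a[i]   19   17    1    7    2    2   12    3    5   23
L[i]    1    1    1    2    2    2    3    3    4    5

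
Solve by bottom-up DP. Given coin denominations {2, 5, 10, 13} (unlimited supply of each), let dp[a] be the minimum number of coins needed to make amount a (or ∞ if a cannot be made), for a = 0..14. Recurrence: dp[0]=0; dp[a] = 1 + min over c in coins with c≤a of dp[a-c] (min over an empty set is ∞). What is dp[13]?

 a  0  1  2  3  4  5  6  7  8  9 10 11 12 13 14
dp  0  -  1  -  2  1  3  2  4  3  1  4  2  1  3
(- denotes ∞ / unreachable)

1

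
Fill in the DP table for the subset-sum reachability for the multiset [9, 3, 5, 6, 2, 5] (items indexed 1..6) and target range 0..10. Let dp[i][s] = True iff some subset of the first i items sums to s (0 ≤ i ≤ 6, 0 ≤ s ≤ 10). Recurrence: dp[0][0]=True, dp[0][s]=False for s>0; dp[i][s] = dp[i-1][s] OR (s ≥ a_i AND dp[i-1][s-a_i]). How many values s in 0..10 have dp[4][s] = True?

i\s   0   1   2   3   4   5   6   7   8   9  10
  0   T   F   F   F   F   F   F   F   F   F   F
  1   T   F   F   F   F   F   F   F   F   T   F
  2   T   F   F   T   F   F   F   F   F   T   F
  3   T   F   F   T   F   T   F   F   T   T   F
  4   T   F   F   T   F   T   T   F   T   T   F
  5   T   F   T   T   F   T   T   T   T   T   T
  6   T   F   T   T   F   T   T   T   T   T   T

6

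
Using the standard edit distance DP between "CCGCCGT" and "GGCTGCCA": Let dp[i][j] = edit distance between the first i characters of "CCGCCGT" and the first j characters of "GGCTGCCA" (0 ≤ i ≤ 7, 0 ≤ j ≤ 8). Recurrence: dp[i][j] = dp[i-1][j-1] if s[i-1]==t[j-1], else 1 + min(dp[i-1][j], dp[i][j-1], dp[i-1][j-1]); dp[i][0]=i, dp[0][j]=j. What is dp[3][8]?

6

   ''  G  G  C  T  G  C  C  A
''  0  1  2  3  4  5  6  7  8
 C  1  1  2  2  3  4  5  6  7
 C  2  2  2  2  3  4  4  5  6
 G  3  2  2  3  3  3  4  5  6
 C  4  3  3  2  3  4  3  4  5
 C  5  4  4  3  3  4  4  3  4
 G  6  5  4  4  4  3  4  4  4
 T  7  6  5  5  4  4  4  5  5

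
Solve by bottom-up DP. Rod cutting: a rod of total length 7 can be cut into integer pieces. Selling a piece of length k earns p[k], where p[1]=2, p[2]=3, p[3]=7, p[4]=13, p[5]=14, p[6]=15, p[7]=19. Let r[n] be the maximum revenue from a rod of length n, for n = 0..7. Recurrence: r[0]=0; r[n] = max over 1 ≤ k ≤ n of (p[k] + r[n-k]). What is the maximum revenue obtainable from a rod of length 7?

20

   n    0    1    2    3    4    5    6    7
r[n]    0    2    4    7   13   15   17   20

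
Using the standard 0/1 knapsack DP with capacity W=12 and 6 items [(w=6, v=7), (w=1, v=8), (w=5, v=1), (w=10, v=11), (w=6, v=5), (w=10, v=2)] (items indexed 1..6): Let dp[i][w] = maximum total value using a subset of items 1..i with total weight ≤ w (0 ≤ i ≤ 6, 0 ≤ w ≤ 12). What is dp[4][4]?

8

i\w   0   1   2   3   4   5   6   7   8   9  10  11  12
  0   0   0   0   0   0   0   0   0   0   0   0   0   0
  1   0   0   0   0   0   0   7   7   7   7   7   7   7
  2   0   8   8   8   8   8   8  15  15  15  15  15  15
  3   0   8   8   8   8   8   9  15  15  15  15  15  16
  4   0   8   8   8   8   8   9  15  15  15  15  19  19
  5   0   8   8   8   8   8   9  15  15  15  15  19  19
  6   0   8   8   8   8   8   9  15  15  15  15  19  19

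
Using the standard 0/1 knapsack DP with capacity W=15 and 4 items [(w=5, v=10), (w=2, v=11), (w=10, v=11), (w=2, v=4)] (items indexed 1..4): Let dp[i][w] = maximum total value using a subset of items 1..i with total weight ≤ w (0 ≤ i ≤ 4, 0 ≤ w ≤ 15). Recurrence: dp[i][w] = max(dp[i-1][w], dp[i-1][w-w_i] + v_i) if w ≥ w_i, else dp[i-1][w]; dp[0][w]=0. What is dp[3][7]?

i\w   0   1   2   3   4   5   6   7   8   9  10  11  12  13  14  15
  0   0   0   0   0   0   0   0   0   0   0   0   0   0   0   0   0
  1   0   0   0   0   0  10  10  10  10  10  10  10  10  10  10  10
  2   0   0  11  11  11  11  11  21  21  21  21  21  21  21  21  21
  3   0   0  11  11  11  11  11  21  21  21  21  21  22  22  22  22
  4   0   0  11  11  15  15  15  21  21  25  25  25  25  25  26  26

21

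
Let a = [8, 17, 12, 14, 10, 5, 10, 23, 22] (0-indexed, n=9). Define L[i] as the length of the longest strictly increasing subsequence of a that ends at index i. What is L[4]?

   i    0    1    2    3    4    5    6    7    8
a[i]    8   17   12   14   10    5   10   23   22
L[i]    1    2    2    3    2    1    2    4    4

2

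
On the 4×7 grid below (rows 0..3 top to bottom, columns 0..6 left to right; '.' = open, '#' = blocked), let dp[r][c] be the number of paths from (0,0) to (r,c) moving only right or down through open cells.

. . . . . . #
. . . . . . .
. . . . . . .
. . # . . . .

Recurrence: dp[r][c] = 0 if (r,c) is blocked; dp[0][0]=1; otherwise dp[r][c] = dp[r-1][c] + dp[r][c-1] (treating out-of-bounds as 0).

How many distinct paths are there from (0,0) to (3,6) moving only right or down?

73

r\c   0   1   2   3   4   5   6
  0   1   1   1   1   1   1   0
  1   1   2   3   4   5   6   6
  2   1   3   6  10  15  21  27
  3   1   4   0  10  25  46  73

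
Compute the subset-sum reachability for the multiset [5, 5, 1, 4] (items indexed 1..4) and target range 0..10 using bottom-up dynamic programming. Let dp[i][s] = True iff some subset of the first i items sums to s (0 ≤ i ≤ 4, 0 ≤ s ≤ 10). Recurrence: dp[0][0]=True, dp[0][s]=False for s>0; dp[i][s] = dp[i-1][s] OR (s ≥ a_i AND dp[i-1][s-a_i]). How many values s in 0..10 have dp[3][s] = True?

i\s   0   1   2   3   4   5   6   7   8   9  10
  0   T   F   F   F   F   F   F   F   F   F   F
  1   T   F   F   F   F   T   F   F   F   F   F
  2   T   F   F   F   F   T   F   F   F   F   T
  3   T   T   F   F   F   T   T   F   F   F   T
  4   T   T   F   F   T   T   T   F   F   T   T

5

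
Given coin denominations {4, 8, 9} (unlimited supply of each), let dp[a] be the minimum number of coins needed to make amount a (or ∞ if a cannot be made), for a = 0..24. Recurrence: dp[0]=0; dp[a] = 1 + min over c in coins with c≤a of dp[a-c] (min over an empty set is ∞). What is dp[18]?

2

 a  0  1  2  3  4  5  6  7  8  9 10 11 12 13 14 15 16 17 18 19 20 21 22 23 24
dp  0  -  -  -  1  -  -  -  1  1  -  -  2  2  -  -  2  2  2  -  3  3  3  -  3
(- denotes ∞ / unreachable)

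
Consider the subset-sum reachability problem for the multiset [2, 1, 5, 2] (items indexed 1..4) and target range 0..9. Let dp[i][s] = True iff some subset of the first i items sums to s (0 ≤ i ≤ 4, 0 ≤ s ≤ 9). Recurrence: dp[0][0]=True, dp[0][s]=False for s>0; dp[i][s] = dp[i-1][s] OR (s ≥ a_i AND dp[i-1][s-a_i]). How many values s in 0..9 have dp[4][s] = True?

10

i\s   0   1   2   3   4   5   6   7   8   9
  0   T   F   F   F   F   F   F   F   F   F
  1   T   F   T   F   F   F   F   F   F   F
  2   T   T   T   T   F   F   F   F   F   F
  3   T   T   T   T   F   T   T   T   T   F
  4   T   T   T   T   T   T   T   T   T   T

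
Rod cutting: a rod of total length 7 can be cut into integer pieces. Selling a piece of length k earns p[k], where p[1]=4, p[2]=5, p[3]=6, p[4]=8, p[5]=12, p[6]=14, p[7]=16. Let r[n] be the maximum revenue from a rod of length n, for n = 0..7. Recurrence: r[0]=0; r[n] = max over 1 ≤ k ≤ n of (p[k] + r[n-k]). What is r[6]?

24

   n    0    1    2    3    4    5    6    7
r[n]    0    4    8   12   16   20   24   28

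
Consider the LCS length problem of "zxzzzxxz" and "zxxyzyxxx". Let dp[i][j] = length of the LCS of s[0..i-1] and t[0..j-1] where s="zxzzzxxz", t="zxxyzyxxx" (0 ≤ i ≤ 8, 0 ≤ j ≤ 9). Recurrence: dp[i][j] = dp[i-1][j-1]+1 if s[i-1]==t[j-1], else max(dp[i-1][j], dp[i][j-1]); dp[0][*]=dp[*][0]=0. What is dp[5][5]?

3

   ''  z  x  x  y  z  y  x  x  x
''  0  0  0  0  0  0  0  0  0  0
 z  0  1  1  1  1  1  1  1  1  1
 x  0  1  2  2  2  2  2  2  2  2
 z  0  1  2  2  2  3  3  3  3  3
 z  0  1  2  2  2  3  3  3  3  3
 z  0  1  2  2  2  3  3  3  3  3
 x  0  1  2  3  3  3  3  4  4  4
 x  0  1  2  3  3  3  3  4  5  5
 z  0  1  2  3  3  4  4  4  5  5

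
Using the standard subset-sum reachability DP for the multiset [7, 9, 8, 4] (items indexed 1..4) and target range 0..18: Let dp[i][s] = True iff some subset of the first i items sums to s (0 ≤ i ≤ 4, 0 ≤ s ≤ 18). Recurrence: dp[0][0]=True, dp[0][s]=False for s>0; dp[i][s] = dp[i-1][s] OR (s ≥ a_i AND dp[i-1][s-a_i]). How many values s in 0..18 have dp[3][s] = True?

i\s   0   1   2   3   4   5   6   7   8   9  10  11  12  13  14  15  16  17  18
  0   T   F   F   F   F   F   F   F   F   F   F   F   F   F   F   F   F   F   F
  1   T   F   F   F   F   F   F   T   F   F   F   F   F   F   F   F   F   F   F
  2   T   F   F   F   F   F   F   T   F   T   F   F   F   F   F   F   T   F   F
  3   T   F   F   F   F   F   F   T   T   T   F   F   F   F   F   T   T   T   F
  4   T   F   F   F   T   F   F   T   T   T   F   T   T   T   F   T   T   T   F

7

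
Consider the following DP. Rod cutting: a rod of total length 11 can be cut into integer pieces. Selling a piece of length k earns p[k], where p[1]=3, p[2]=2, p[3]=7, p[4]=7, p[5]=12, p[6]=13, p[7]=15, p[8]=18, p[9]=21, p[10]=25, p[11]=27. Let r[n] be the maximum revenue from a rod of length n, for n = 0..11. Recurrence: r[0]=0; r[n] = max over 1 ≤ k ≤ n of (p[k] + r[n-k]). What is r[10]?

30

   n    0    1    2    3    4    5    6    7    8    9   10   11
r[n]    0    3    6    9   12   15   18   21   24   27   30   33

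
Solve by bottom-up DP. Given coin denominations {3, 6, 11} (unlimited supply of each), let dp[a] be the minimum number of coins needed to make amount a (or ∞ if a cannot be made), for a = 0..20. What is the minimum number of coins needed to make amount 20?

 a  0  1  2  3  4  5  6  7  8  9 10 11 12 13 14 15 16 17 18 19 20
dp  0  -  -  1  -  -  1  -  -  2  -  1  2  -  2  3  -  2  3  -  3
(- denotes ∞ / unreachable)

3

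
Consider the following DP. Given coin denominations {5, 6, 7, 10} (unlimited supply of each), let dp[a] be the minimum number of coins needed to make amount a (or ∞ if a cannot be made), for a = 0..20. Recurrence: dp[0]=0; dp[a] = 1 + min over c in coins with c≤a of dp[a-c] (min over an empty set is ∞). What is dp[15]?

2

 a  0  1  2  3  4  5  6  7  8  9 10 11 12 13 14 15 16 17 18 19 20
dp  0  -  -  -  -  1  1  1  -  -  1  2  2  2  2  2  2  2  3  3  2
(- denotes ∞ / unreachable)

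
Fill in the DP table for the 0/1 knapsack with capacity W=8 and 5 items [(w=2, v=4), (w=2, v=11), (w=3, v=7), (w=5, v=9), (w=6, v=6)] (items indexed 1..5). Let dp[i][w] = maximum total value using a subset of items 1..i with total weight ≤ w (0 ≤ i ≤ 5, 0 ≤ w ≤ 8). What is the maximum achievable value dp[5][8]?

i\w   0   1   2   3   4   5   6   7   8
  0   0   0   0   0   0   0   0   0   0
  1   0   0   4   4   4   4   4   4   4
  2   0   0  11  11  15  15  15  15  15
  3   0   0  11  11  15  18  18  22  22
  4   0   0  11  11  15  18  18  22  22
  5   0   0  11  11  15  18  18  22  22

22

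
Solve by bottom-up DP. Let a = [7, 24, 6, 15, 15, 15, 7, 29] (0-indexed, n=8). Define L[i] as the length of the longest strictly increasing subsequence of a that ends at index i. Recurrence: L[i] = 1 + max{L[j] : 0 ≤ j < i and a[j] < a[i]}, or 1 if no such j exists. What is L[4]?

2

   i    0    1    2    3    4    5    6    7
a[i]    7   24    6   15   15   15    7   29
L[i]    1    2    1    2    2    2    2    3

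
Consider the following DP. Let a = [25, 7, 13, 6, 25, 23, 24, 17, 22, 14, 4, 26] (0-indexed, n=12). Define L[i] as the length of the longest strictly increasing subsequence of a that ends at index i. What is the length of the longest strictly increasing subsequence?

5

   i    0    1    2    3    4    5    6    7    8    9   10   11
a[i]   25    7   13    6   25   23   24   17   22   14    4   26
L[i]    1    1    2    1    3    3    4    3    4    3    1    5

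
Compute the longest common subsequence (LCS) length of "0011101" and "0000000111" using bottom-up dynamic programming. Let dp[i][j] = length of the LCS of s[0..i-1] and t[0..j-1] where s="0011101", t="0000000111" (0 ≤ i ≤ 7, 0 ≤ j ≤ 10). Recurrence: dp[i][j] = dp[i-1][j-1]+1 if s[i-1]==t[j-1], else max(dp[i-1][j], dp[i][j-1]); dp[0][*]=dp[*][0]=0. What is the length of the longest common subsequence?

5

   ''  0  0  0  0  0  0  0  1  1  1
''  0  0  0  0  0  0  0  0  0  0  0
 0  0  1  1  1  1  1  1  1  1  1  1
 0  0  1  2  2  2  2  2  2  2  2  2
 1  0  1  2  2  2  2  2  2  3  3  3
 1  0  1  2  2  2  2  2  2  3  4  4
 1  0  1  2  2  2  2  2  2  3  4  5
 0  0  1  2  3  3  3  3  3  3  4  5
 1  0  1  2  3  3  3  3  3  4  4  5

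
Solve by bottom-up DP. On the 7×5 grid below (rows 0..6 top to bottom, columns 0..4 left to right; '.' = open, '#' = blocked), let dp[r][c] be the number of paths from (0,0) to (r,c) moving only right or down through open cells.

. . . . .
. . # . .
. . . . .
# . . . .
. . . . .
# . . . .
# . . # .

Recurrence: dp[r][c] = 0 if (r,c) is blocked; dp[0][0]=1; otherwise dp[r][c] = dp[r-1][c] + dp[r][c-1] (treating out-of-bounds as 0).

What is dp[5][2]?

r\c   0   1   2   3   4
  0   1   1   1   1   1
  1   1   2   0   1   2
  2   1   3   3   4   6
  3   0   3   6  10  16
  4   0   3   9  19  35
  5   0   3  12  31  66
  6   0   3  15   0  66

12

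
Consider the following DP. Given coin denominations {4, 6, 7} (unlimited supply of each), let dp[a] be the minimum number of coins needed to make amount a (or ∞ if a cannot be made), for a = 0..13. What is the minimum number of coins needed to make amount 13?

2

 a  0  1  2  3  4  5  6  7  8  9 10 11 12 13
dp  0  -  -  -  1  -  1  1  2  -  2  2  2  2
(- denotes ∞ / unreachable)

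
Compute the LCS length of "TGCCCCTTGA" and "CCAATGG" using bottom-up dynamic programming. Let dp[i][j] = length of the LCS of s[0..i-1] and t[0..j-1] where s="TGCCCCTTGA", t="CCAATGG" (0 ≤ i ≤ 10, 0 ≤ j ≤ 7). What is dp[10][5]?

3

   ''  C  C  A  A  T  G  G
''  0  0  0  0  0  0  0  0
 T  0  0  0  0  0  1  1  1
 G  0  0  0  0  0  1  2  2
 C  0  1  1  1  1  1  2  2
 C  0  1  2  2  2  2  2  2
 C  0  1  2  2  2  2  2  2
 C  0  1  2  2  2  2  2  2
 T  0  1  2  2  2  3  3  3
 T  0  1  2  2  2  3  3  3
 G  0  1  2  2  2  3  4  4
 A  0  1  2  3  3  3  4  4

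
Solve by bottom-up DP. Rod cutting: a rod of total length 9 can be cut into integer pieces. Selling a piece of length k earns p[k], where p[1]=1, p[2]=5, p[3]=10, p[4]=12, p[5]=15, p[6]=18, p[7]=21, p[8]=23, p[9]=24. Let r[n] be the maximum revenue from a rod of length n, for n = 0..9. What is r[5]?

   n    0    1    2    3    4    5    6    7    8    9
r[n]    0    1    5   10   12   15   20   22   25   30

15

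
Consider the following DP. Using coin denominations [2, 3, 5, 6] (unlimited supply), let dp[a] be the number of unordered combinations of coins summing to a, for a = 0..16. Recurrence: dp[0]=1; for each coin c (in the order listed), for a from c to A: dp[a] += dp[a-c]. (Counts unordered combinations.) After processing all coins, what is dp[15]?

11

after  coin     0     1     2     3     4     5     6     7     8     9    10    11    12    13    14    15    16
          2     1     0     1     0     1     0     1     0     1     0     1     0     1     0     1     0     1
          3     1     0     1     1     1     1     2     1     2     2     2     2     3     2     3     3     3
          5     1     0     1     1     1     2     2     2     3     3     4     4     5     5     6     7     7
          6     1     0     1     1     1     2     3     2     4     4     5     6     8     7    10    11    12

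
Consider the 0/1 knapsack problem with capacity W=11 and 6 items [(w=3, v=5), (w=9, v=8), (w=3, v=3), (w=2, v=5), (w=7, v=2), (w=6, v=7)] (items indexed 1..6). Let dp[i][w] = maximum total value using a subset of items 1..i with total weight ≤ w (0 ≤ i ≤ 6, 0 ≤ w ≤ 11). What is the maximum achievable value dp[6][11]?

17

i\w   0   1   2   3   4   5   6   7   8   9  10  11
  0   0   0   0   0   0   0   0   0   0   0   0   0
  1   0   0   0   5   5   5   5   5   5   5   5   5
  2   0   0   0   5   5   5   5   5   5   8   8   8
  3   0   0   0   5   5   5   8   8   8   8   8   8
  4   0   0   5   5   5  10  10  10  13  13  13  13
  5   0   0   5   5   5  10  10  10  13  13  13  13
  6   0   0   5   5   5  10  10  10  13  13  13  17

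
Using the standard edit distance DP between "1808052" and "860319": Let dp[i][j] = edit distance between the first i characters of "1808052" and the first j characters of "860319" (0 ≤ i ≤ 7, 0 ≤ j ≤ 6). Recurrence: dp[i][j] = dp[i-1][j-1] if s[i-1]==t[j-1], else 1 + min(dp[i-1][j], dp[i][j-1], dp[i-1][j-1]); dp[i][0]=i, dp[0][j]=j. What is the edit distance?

6

   ''  8  6  0  3  1  9
''  0  1  2  3  4  5  6
 1  1  1  2  3  4  4  5
 8  2  1  2  3  4  5  5
 0  3  2  2  2  3  4  5
 8  4  3  3  3  3  4  5
 0  5  4  4  3  4  4  5
 5  6  5  5  4  4  5  5
 2  7  6  6  5  5  5  6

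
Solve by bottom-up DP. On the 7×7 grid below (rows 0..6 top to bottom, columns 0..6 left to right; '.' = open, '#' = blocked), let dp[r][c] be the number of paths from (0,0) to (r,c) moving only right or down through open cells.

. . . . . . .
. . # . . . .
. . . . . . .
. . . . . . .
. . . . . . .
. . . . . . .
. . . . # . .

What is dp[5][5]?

147

r\c   0   1   2   3   4   5   6
  0   1   1   1   1   1   1   1
  1   1   2   0   1   2   3   4
  2   1   3   3   4   6   9  13
  3   1   4   7  11  17  26  39
  4   1   5  12  23  40  66 105
  5   1   6  18  41  81 147 252
  6   1   7  25  66   0 147 399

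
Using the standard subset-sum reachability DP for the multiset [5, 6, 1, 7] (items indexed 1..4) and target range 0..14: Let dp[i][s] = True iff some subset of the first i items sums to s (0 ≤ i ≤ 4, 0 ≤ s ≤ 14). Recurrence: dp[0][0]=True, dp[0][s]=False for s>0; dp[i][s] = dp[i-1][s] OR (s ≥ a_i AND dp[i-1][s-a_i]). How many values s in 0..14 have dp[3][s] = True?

7

i\s   0   1   2   3   4   5   6   7   8   9  10  11  12  13  14
  0   T   F   F   F   F   F   F   F   F   F   F   F   F   F   F
  1   T   F   F   F   F   T   F   F   F   F   F   F   F   F   F
  2   T   F   F   F   F   T   T   F   F   F   F   T   F   F   F
  3   T   T   F   F   F   T   T   T   F   F   F   T   T   F   F
  4   T   T   F   F   F   T   T   T   T   F   F   T   T   T   T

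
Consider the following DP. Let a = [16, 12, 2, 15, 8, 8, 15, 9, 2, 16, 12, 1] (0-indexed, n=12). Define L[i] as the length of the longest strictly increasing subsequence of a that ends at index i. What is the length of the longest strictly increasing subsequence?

   i    0    1    2    3    4    5    6    7    8    9   10   11
a[i]   16   12    2   15    8    8   15    9    2   16   12    1
L[i]    1    1    1    2    2    2    3    3    1    4    4    1

4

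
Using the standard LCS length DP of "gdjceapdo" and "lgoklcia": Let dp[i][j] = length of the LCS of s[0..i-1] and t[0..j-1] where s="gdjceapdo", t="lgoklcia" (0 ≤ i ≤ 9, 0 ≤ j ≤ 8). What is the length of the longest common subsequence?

3

   ''  l  g  o  k  l  c  i  a
''  0  0  0  0  0  0  0  0  0
 g  0  0  1  1  1  1  1  1  1
 d  0  0  1  1  1  1  1  1  1
 j  0  0  1  1  1  1  1  1  1
 c  0  0  1  1  1  1  2  2  2
 e  0  0  1  1  1  1  2  2  2
 a  0  0  1  1  1  1  2  2  3
 p  0  0  1  1  1  1  2  2  3
 d  0  0  1  1  1  1  2  2  3
 o  0  0  1  2  2  2  2  2  3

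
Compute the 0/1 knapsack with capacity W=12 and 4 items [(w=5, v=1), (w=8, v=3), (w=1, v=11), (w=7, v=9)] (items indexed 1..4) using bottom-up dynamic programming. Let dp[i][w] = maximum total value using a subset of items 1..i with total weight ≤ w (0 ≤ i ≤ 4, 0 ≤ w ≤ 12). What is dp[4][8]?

i\w   0   1   2   3   4   5   6   7   8   9  10  11  12
  0   0   0   0   0   0   0   0   0   0   0   0   0   0
  1   0   0   0   0   0   1   1   1   1   1   1   1   1
  2   0   0   0   0   0   1   1   1   3   3   3   3   3
  3   0  11  11  11  11  11  12  12  12  14  14  14  14
  4   0  11  11  11  11  11  12  12  20  20  20  20  20

20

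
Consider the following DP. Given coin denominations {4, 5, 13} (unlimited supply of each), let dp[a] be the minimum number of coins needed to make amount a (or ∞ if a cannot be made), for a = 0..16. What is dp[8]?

2

 a  0  1  2  3  4  5  6  7  8  9 10 11 12 13 14 15 16
dp  0  -  -  -  1  1  -  -  2  2  2  -  3  1  3  3  4
(- denotes ∞ / unreachable)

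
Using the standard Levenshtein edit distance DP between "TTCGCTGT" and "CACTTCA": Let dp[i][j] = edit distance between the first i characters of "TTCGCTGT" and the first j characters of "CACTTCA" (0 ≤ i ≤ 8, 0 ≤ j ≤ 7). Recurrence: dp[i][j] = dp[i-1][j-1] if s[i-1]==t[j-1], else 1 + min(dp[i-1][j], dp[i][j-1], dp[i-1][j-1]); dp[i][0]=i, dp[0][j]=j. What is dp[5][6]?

4

   ''  C  A  C  T  T  C  A
''  0  1  2  3  4  5  6  7
 T  1  1  2  3  3  4  5  6
 T  2  2  2  3  3  3  4  5
 C  3  2  3  2  3  4  3  4
 G  4  3  3  3  3  4  4  4
 C  5  4  4  3  4  4  4  5
 T  6  5  5  4  3  4  5  5
 G  7  6  6  5  4  4  5  6
 T  8  7  7  6  5  4  5  6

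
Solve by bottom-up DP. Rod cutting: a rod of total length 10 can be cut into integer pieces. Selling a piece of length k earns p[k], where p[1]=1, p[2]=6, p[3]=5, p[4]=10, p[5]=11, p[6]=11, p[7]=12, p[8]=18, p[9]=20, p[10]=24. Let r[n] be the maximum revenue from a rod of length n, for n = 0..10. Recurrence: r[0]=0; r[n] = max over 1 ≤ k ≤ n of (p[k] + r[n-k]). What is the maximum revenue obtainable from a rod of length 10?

   n    0    1    2    3    4    5    6    7    8    9   10
r[n]    0    1    6    7   12   13   18   19   24   25   30

30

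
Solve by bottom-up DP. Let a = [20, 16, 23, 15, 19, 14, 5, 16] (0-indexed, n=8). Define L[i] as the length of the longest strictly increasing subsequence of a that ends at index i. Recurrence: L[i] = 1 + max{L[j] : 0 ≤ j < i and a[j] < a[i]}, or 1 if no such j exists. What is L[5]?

1

   i    0    1    2    3    4    5    6    7
a[i]   20   16   23   15   19   14    5   16
L[i]    1    1    2    1    2    1    1    2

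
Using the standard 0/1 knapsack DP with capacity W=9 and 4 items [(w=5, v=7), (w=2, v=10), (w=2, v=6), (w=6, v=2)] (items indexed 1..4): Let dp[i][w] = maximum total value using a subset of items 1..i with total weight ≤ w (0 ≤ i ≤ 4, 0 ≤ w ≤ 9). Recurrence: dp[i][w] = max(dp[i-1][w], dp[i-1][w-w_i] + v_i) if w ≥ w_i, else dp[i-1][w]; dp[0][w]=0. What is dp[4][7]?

i\w   0   1   2   3   4   5   6   7   8   9
  0   0   0   0   0   0   0   0   0   0   0
  1   0   0   0   0   0   7   7   7   7   7
  2   0   0  10  10  10  10  10  17  17  17
  3   0   0  10  10  16  16  16  17  17  23
  4   0   0  10  10  16  16  16  17  17  23

17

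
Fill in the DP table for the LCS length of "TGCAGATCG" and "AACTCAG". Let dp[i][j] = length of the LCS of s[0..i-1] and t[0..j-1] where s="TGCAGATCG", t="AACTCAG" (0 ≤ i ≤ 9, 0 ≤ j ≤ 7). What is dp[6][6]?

3

   ''  A  A  C  T  C  A  G
''  0  0  0  0  0  0  0  0
 T  0  0  0  0  1  1  1  1
 G  0  0  0  0  1  1  1  2
 C  0  0  0  1  1  2  2  2
 A  0  1  1  1  1  2  3  3
 G  0  1  1  1  1  2  3  4
 A  0  1  2  2  2  2  3  4
 T  0  1  2  2  3  3  3  4
 C  0  1  2  3  3  4  4  4
 G  0  1  2  3  3  4  4  5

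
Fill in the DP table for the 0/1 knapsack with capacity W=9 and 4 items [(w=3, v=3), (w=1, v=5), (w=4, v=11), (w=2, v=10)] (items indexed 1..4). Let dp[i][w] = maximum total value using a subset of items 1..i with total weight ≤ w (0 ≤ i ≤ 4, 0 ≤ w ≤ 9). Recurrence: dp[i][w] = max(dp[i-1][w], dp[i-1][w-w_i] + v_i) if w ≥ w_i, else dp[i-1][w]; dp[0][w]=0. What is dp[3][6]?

16

i\w   0   1   2   3   4   5   6   7   8   9
  0   0   0   0   0   0   0   0   0   0   0
  1   0   0   0   3   3   3   3   3   3   3
  2   0   5   5   5   8   8   8   8   8   8
  3   0   5   5   5  11  16  16  16  19  19
  4   0   5  10  15  15  16  21  26  26  26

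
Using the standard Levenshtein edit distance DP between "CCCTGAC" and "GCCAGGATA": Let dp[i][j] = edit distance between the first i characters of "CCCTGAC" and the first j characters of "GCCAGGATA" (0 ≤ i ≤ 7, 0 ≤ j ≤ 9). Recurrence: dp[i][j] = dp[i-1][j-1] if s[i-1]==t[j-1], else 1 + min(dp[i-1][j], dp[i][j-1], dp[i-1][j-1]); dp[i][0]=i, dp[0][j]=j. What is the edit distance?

   ''  G  C  C  A  G  G  A  T  A
''  0  1  2  3  4  5  6  7  8  9
 C  1  1  1  2  3  4  5  6  7  8
 C  2  2  1  1  2  3  4  5  6  7
 C  3  3  2  1  2  3  4  5  6  7
 T  4  4  3  2  2  3  4  5  5  6
 G  5  4  4  3  3  2  3  4  5  6
 A  6  5  5  4  3  3  3  3  4  5
 C  7  6  5  5  4  4  4  4  4  5

5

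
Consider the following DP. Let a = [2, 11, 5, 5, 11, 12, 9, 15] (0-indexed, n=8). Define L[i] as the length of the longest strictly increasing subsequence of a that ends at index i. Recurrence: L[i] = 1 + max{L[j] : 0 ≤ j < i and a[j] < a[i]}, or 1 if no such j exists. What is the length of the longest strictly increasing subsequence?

   i    0    1    2    3    4    5    6    7
a[i]    2   11    5    5   11   12    9   15
L[i]    1    2    2    2    3    4    3    5

5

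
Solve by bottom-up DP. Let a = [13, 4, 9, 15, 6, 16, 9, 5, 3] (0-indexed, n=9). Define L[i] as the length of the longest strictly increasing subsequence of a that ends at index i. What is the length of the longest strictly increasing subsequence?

4

   i    0    1    2    3    4    5    6    7    8
a[i]   13    4    9   15    6   16    9    5    3
L[i]    1    1    2    3    2    4    3    2    1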